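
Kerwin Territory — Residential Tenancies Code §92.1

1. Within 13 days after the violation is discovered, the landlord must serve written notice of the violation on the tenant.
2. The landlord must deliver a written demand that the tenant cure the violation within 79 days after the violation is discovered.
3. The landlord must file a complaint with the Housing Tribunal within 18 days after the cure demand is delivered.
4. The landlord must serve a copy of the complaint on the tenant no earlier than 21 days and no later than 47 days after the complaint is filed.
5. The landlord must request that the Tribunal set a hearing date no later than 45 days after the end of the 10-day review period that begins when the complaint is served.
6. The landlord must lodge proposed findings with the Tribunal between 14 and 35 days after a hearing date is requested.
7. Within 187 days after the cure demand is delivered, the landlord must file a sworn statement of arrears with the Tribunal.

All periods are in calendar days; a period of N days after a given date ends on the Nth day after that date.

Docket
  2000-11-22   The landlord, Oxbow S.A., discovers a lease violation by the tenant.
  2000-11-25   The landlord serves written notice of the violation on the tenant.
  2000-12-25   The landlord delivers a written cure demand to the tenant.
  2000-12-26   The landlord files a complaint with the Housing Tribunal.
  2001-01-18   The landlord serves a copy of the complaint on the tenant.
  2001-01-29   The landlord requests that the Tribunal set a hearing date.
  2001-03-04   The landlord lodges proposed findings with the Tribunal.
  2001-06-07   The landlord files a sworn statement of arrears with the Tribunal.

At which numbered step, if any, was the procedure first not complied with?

None — every step was satisfied

(1) due by 2000-11-22 + 13 days = 2000-12-05; done 2000-11-25 — timely.
(2) due by 2000-11-22 + 79 days = 2001-02-09; completed 2000-12-25, before the deadline.
(3) due by 2000-12-25 + 18 days = 2001-01-12; completed 2000-12-26, before the deadline.
(4) the permitted window runs from 2000-12-26 + 21 = 2001-01-16 to 2000-12-26 + 47 = 2001-02-11; done 2001-01-18, which is between those dates.
(5) due by 2001-01-28 + 45 days = 2001-03-14; done 2001-01-29 — timely.
(6) the permitted window runs from 2001-01-29 + 14 = 2001-02-12 to 2001-01-29 + 35 = 2001-03-05; done 2001-03-04, which is between those dates.
(7) due by 2000-12-25 + 187 days = 2001-06-30; 2001-06-07 is within that limit.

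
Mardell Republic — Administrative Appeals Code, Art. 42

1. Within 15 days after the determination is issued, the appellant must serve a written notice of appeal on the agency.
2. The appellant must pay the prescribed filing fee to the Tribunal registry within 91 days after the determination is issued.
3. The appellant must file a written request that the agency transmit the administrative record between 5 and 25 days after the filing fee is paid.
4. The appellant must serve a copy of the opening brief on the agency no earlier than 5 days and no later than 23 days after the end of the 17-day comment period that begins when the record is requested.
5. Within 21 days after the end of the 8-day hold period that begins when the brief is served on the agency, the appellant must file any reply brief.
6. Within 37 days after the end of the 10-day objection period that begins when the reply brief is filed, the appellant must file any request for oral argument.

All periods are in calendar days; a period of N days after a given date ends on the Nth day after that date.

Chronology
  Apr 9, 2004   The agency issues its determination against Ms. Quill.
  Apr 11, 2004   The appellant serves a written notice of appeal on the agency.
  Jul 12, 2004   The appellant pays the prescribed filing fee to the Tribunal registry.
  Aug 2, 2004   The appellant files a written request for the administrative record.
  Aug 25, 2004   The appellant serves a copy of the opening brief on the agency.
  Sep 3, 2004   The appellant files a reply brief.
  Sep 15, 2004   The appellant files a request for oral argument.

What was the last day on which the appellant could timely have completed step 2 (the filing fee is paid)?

Step 2 runs from Apr 9, 2004, when the determination is issued. 91 days after Apr 9, 2004 is Jul 9, 2004.

Jul 9, 2004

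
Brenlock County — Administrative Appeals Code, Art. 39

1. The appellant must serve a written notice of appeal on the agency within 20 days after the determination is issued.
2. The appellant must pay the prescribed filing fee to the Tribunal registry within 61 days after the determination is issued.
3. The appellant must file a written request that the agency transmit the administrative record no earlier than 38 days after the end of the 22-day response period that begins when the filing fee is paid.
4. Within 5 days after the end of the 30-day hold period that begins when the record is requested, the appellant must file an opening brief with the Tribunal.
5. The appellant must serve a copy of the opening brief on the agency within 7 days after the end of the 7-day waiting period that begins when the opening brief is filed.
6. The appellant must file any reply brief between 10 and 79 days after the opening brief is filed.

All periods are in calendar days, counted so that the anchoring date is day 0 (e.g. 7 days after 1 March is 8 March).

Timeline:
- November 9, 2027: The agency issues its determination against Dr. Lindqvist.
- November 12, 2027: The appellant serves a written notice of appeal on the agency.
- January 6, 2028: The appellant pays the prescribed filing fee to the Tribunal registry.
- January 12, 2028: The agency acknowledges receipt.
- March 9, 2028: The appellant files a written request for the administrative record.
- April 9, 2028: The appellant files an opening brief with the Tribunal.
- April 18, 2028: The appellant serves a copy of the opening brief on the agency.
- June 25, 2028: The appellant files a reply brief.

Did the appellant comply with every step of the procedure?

Yes

(1) due by November 9, 2027 + 20 days = November 29, 2027; completed November 12, 2027, before the deadline.
(2) due by November 9, 2027 + 61 days = January 9, 2028; done January 6, 2028 — timely.
(3) permitted from January 28, 2028 + 38 days = March 6, 2028 onward; done March 9, 2028, after the minimum wait.
(4) due by April 8, 2028 + 5 days = April 13, 2028; April 9, 2028 is within that limit.
(5) due by April 16, 2028 + 7 days = April 23, 2028; April 18, 2028 is within that limit.
(6) the permitted window runs from April 9, 2028 + 10 = April 19, 2028 to April 9, 2028 + 79 = June 27, 2028; done June 25, 2028, which is between those dates.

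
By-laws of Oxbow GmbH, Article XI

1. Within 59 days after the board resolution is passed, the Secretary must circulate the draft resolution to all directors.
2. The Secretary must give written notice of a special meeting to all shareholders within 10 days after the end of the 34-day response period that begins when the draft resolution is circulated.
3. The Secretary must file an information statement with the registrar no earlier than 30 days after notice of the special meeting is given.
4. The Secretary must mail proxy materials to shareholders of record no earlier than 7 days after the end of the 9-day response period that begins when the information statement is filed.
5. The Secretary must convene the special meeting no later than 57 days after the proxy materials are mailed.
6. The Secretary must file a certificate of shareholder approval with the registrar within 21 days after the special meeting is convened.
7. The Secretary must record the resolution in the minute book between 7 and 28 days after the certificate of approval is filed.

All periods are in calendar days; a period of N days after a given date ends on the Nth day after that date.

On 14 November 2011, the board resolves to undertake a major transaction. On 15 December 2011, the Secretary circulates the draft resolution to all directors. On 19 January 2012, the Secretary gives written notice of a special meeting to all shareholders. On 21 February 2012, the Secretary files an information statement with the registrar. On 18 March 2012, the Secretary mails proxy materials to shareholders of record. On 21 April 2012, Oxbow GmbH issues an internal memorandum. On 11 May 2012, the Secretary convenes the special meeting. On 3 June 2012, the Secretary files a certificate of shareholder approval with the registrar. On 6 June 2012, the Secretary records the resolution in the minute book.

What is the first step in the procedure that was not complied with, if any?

Step 1 — counting 59 days from 14 November 2011 (when the board resolution is passed) gives a deadline of 12 January 2012; completed 15 December 2011, before the deadline.
Step 2 — counting 10 days from 18 January 2012 (end of the 34-day response period, which began when the draft resolution is circulated on 15 December 2011) gives a deadline of 28 January 2012; 19 January 2012 is within that limit.
Step 3 — must wait 30 days from 19 January 2012 (when notice of the special meeting is given), so not before 18 February 2012; 21 February 2012 is on or after that date.
Step 4 — must wait 7 days from 1 March 2012 (end of the 9-day response period, which began when the information statement is filed on 21 February 2012), so not before 8 March 2012; done 18 March 2012 — permitted.
Step 5 — counting 57 days from 18 March 2012 (when the proxy materials are mailed) gives a deadline of 14 May 2012; completed 11 May 2012, before the deadline.
Step 6 — counting 21 days from 11 May 2012 (when the special meeting is convened) gives a deadline of 1 June 2012; 3 June 2012 misses that deadline by 2 days.

Step 6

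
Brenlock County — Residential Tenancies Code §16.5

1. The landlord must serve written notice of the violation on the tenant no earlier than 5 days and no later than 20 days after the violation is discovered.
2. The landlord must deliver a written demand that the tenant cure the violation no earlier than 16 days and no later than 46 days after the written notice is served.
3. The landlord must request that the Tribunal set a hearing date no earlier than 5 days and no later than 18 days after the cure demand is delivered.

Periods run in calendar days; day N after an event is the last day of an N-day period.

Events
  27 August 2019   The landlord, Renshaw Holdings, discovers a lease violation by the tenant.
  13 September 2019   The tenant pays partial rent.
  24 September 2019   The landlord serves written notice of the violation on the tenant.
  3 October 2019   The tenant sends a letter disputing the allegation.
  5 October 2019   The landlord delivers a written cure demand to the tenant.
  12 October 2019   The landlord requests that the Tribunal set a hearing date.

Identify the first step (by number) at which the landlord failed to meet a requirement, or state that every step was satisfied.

Step 1: the window is 5–20 days after 27 August 2019 (when the violation is discovered), so 1 September 2019 through 16 September 2019; 24 September 2019 is 8 days past the end of the window.

Step 1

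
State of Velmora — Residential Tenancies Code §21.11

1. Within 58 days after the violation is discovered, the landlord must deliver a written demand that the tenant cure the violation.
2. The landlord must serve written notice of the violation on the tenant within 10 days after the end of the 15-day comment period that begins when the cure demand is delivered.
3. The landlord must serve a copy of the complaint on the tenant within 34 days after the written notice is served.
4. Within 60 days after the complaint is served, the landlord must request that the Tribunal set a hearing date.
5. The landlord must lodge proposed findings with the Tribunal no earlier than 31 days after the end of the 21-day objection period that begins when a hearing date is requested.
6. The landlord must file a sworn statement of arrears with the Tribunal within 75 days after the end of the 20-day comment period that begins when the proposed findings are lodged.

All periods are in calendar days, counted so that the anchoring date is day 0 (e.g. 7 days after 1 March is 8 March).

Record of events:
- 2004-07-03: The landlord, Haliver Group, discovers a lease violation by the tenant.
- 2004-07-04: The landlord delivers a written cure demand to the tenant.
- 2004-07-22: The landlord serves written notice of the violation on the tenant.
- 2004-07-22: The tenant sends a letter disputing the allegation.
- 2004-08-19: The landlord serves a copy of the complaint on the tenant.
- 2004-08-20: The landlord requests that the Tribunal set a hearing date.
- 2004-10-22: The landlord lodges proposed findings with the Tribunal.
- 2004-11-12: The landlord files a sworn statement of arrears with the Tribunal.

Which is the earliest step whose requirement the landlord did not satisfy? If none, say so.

None — every step was satisfied

Step 1: 58 days after 2004-07-03 (when the violation is discovered) is 2004-08-30; completed 2004-07-04, before the deadline.
Step 2: 10 days after 2004-07-19 (end of the 15-day comment period, which began when the cure demand is delivered on 2004-07-04) is 2004-07-29; completed 2004-07-22, before the deadline.
Step 3: 34 days after 2004-07-22 (when the written notice is served) is 2004-08-25; 2004-08-19 is within that limit.
Step 4: 60 days after 2004-08-19 (when the complaint is served) is 2004-10-18; 2004-08-20 is within that limit.
Step 5: the earliest permitted date is 31 days after 2004-09-10 (end of the 21-day objection period, which began when a hearing date is requested on 2004-08-20), i.e. 2004-10-11; 2004-10-22 is on or after that date.
Step 6: 75 days after 2004-11-11 (end of the 20-day comment period, which began when the proposed findings are lodged on 2004-10-22) is 2005-01-25; 2004-11-12 is within that limit.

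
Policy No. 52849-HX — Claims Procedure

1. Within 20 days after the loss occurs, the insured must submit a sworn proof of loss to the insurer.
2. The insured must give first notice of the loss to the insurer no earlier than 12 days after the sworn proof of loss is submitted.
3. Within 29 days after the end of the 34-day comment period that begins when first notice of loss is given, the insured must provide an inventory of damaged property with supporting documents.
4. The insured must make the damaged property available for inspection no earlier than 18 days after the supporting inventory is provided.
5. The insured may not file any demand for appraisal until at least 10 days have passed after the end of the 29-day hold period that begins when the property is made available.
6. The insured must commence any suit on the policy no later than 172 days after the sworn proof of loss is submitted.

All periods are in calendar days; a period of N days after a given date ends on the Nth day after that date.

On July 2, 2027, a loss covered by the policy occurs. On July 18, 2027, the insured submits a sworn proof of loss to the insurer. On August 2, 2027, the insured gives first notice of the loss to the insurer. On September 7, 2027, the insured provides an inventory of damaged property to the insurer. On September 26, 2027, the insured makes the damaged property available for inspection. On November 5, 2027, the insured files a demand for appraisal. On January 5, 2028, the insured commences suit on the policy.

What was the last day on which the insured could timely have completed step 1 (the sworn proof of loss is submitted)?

July 22, 2027

Step 1 runs from July 2, 2027, when the loss occurs. 20 days after July 2, 2027 is July 22, 2027.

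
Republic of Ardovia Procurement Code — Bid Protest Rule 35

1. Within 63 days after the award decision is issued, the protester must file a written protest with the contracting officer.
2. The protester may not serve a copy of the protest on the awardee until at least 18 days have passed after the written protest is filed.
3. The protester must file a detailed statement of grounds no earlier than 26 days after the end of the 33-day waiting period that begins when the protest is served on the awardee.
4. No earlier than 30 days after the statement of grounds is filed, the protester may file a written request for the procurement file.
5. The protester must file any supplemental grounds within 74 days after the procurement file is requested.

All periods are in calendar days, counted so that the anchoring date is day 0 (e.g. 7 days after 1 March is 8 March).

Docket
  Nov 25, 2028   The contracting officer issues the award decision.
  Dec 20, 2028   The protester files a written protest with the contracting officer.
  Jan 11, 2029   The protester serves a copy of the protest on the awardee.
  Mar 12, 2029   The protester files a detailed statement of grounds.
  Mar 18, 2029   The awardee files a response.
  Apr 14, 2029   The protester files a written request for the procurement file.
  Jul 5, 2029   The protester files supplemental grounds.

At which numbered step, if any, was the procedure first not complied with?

Step 1 — counting 63 days from Nov 25, 2028 (when the award decision is issued) gives a deadline of Jan 27, 2029; Dec 20, 2028 is within that limit.
Step 2 — must wait 18 days from Dec 20, 2028 (when the written protest is filed), so not before Jan 7, 2029; done Jan 11, 2029 — permitted.
Step 3 — must wait 26 days from Feb 13, 2029 (end of the 33-day waiting period, which began when the protest is served on the awardee on Jan 11, 2029), so not before Mar 11, 2029; Mar 12, 2029 is on or after that date.
Step 4 — must wait 30 days from Mar 12, 2029 (when the statement of grounds is filed), so not before Apr 11, 2029; Apr 14, 2029 is on or after that date.
Step 5 — counting 74 days from Apr 14, 2029 (when the procurement file is requested) gives a deadline of Jun 27, 2029; not done until Jul 5, 2029, 8 days after the deadline.
The analysis stops there.

Step 5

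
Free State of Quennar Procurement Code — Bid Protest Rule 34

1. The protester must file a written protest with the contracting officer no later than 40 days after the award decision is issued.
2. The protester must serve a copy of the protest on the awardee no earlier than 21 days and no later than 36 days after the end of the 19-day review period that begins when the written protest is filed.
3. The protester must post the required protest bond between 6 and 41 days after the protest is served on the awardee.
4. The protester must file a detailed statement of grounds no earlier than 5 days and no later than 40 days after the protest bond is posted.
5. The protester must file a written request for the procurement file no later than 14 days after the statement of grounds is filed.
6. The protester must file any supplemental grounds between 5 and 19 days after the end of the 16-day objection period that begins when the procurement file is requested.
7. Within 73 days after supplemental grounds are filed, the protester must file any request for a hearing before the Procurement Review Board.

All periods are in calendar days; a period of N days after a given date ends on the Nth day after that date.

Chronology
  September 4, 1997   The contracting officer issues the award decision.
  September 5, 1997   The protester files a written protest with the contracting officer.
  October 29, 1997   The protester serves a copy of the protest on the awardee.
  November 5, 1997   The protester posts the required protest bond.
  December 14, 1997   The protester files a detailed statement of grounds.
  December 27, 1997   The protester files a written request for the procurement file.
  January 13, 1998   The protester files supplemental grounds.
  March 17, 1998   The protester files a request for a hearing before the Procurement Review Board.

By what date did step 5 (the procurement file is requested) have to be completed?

Step 5 runs from December 14, 1997, when the statement of grounds is filed. 14 days after December 14, 1997 is December 28, 1997.

December 28, 1997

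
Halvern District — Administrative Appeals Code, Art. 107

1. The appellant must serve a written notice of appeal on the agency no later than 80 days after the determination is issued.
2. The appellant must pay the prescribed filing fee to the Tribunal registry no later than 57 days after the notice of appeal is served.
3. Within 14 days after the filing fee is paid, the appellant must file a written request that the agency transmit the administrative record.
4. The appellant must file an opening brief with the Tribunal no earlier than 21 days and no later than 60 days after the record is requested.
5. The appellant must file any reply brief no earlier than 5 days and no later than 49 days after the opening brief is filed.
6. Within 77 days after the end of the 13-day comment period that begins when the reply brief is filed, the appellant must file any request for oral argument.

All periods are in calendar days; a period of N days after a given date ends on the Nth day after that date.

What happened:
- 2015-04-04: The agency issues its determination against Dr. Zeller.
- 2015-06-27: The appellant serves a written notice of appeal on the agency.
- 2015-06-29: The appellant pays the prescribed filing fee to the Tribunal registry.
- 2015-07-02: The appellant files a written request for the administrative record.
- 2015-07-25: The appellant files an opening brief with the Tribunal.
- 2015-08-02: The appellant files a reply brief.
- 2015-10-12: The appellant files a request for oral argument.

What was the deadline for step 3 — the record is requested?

Step 3 runs from 2015-06-29, when the filing fee is paid. 14 days after 2015-06-29 is 2015-07-13.

2015-07-13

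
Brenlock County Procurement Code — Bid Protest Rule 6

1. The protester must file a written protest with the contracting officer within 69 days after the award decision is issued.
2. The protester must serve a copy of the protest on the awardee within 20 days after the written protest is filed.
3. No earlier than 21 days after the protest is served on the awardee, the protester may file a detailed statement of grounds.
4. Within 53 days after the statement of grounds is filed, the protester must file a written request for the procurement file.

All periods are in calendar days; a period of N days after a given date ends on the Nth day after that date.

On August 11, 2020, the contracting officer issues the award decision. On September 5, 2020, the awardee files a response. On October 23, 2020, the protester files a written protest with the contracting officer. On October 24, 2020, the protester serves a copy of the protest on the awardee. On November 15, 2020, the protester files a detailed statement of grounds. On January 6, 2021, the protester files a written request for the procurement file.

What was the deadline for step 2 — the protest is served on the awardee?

November 12, 2020

Step 2 runs from October 23, 2020, when the written protest is filed. 20 days after October 23, 2020 is November 12, 2020.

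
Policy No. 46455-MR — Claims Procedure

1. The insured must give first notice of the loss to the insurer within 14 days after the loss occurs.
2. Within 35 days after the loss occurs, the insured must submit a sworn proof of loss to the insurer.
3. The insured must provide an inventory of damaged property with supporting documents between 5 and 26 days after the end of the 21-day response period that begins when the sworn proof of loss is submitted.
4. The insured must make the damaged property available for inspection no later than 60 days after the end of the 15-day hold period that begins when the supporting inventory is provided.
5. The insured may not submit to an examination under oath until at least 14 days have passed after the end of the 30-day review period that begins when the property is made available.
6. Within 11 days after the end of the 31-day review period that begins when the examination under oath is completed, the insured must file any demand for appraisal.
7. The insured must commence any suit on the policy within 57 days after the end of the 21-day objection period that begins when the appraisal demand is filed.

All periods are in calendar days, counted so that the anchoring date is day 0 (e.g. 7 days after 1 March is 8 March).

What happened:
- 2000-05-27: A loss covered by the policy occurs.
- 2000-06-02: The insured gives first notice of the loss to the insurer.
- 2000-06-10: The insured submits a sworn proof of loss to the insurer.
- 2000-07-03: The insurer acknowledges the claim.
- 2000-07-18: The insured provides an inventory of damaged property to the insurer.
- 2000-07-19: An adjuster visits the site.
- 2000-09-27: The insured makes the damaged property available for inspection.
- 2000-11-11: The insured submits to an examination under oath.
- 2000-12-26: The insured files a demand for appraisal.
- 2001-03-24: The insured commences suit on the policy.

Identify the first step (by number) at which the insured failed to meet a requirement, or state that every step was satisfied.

Step 1 — counting 14 days from 2000-05-27 (when the loss occurs) gives a deadline of 2000-06-10; done 2000-06-02 — timely.
Step 2 — counting 35 days from 2000-05-27 (when the loss occurs) gives a deadline of 2000-07-01; completed 2000-06-10, before the deadline.
Step 3 — 5 and 26 days from 2000-07-01 (end of the 21-day response period, which began when the sworn proof of loss is submitted on 2000-06-10) are 2000-07-06 and 2000-07-27 respectively; done 2000-07-18 — within the window.
Step 4 — counting 60 days from 2000-08-02 (end of the 15-day hold period, which began when the supporting inventory is provided on 2000-07-18) gives a deadline of 2000-10-01; done 2000-09-27 — timely.
Step 5 — must wait 14 days from 2000-10-27 (end of the 30-day review period, which began when the property is made available on 2000-09-27), so not before 2000-11-10; done 2000-11-11 — permitted.
Step 6 — counting 11 days from 2000-12-12 (end of the 31-day review period, which began when the examination under oath is completed on 2000-11-11) gives a deadline of 2000-12-23; done 2000-12-26 — 3 days late.

Step 6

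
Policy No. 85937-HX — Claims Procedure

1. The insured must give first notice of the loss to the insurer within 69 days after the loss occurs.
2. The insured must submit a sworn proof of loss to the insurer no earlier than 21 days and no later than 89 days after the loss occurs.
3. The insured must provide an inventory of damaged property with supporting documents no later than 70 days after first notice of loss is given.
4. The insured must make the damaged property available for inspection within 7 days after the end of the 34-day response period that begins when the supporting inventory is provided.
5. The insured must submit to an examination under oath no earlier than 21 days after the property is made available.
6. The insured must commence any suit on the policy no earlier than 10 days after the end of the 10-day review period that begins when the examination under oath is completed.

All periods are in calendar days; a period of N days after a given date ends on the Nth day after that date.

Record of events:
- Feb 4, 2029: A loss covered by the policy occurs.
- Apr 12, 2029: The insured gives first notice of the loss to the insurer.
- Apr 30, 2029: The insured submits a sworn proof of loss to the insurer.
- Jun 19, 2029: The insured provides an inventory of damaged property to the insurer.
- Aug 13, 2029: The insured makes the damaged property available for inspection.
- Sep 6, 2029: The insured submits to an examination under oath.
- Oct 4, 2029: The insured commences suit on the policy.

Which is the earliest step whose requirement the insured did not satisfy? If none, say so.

Step 4

(1) due by Feb 4, 2029 + 69 days = Apr 14, 2029; Apr 12, 2029 is within that limit.
(2) the permitted window runs from Feb 4, 2029 + 21 = Feb 25, 2029 to Feb 4, 2029 + 89 = May 4, 2029; done Apr 30, 2029 — within the window.
(3) due by Apr 12, 2029 + 70 days = Jun 21, 2029; done Jun 19, 2029 — timely.
(4) due by Jul 23, 2029 + 7 days = Jul 30, 2029; done Aug 13, 2029 — 14 days late.
The analysis stops there.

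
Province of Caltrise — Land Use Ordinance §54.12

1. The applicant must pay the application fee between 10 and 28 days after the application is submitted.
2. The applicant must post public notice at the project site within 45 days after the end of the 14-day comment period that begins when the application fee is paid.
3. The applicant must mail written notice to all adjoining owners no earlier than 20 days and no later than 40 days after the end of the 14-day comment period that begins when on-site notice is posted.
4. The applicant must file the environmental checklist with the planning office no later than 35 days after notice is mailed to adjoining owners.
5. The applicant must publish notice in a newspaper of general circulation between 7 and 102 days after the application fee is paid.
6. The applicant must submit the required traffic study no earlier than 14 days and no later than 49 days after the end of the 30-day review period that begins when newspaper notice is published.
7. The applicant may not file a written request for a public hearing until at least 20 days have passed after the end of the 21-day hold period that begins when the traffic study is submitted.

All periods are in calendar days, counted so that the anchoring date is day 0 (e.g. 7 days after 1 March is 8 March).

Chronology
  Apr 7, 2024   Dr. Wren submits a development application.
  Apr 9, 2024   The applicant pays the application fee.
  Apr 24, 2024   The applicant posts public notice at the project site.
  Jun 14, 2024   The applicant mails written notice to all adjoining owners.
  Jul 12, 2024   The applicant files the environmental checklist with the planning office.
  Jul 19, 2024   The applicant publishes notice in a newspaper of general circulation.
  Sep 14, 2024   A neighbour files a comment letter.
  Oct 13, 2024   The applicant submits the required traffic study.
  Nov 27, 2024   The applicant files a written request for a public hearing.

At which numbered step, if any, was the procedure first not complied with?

Step 1 — 10 and 28 days from Apr 7, 2024 (when the application is submitted) are Apr 17, 2024 and May 5, 2024 respectively; done Apr 9, 2024 — 8 days before the window opened.
The procedure was therefore not followed at step 1.

Step 1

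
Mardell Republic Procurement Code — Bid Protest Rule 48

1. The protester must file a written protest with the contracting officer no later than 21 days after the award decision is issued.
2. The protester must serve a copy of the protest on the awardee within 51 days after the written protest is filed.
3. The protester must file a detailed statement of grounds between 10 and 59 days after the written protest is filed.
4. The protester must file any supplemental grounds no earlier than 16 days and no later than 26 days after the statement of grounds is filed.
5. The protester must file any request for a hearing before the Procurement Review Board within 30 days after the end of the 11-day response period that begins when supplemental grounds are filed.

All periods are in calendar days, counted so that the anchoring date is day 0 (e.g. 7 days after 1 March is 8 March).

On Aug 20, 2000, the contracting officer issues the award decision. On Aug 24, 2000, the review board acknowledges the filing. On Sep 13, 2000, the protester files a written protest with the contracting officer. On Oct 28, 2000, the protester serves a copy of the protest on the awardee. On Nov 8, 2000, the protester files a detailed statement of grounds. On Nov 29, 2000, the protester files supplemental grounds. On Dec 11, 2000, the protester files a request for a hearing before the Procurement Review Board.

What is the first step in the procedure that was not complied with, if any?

(1) due by Aug 20, 2000 + 21 days = Sep 10, 2000; done Sep 13, 2000 — 3 days late.
The analysis stops there.

Step 1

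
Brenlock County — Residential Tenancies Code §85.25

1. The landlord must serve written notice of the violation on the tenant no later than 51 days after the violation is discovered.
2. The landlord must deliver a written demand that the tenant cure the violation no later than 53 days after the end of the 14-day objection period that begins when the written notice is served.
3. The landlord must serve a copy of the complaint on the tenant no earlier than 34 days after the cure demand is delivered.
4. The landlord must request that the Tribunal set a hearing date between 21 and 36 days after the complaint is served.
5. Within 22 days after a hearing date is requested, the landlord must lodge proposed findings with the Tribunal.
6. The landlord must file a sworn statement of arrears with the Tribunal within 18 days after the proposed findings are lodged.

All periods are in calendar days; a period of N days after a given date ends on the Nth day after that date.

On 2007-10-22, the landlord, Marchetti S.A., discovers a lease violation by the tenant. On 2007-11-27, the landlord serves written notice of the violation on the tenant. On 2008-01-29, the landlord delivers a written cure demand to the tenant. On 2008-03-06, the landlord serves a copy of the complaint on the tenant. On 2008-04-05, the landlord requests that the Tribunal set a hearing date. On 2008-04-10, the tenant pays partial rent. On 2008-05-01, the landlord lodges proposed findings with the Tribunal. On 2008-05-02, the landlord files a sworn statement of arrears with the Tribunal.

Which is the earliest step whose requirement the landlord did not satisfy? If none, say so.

Step 5

Step 1 — counting 51 days from 2007-10-22 (when the violation is discovered) gives a deadline of 2007-12-12; completed 2007-11-27, before the deadline.
Step 2 — counting 53 days from 2007-12-11 (end of the 14-day objection period, which began when the written notice is served on 2007-11-27) gives a deadline of 2008-02-02; done 2008-01-29 — timely.
Step 3 — must wait 34 days from 2008-01-29 (when the cure demand is delivered), so not before 2008-03-03; done 2008-03-06, after the minimum wait.
Step 4 — 21 and 36 days from 2008-03-06 (when the complaint is served) are 2008-03-27 and 2008-04-11 respectively; done 2008-04-05, which is between those dates.
Step 5 — counting 22 days from 2008-04-05 (when a hearing date is requested) gives a deadline of 2008-04-27; not done until 2008-05-01, 4 days after the deadline.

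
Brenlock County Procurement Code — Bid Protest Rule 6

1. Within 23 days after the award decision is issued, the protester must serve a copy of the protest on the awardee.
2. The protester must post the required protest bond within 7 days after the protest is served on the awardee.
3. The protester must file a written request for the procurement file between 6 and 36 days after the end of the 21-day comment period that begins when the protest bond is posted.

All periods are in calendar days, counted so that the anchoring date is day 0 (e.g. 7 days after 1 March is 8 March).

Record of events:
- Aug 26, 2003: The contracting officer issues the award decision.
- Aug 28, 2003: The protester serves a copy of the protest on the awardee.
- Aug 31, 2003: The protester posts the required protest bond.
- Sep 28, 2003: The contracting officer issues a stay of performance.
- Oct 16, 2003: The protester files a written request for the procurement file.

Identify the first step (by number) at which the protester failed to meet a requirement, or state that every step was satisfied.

None — every step was satisfied

Step 1 — counting 23 days from Aug 26, 2003 (when the award decision is issued) gives a deadline of Sep 18, 2003; completed Aug 28, 2003, before the deadline.
Step 2 — counting 7 days from Aug 28, 2003 (when the protest is served on the awardee) gives a deadline of Sep 4, 2003; done Aug 31, 2003 — timely.
Step 3 — 6 and 36 days from Sep 21, 2003 (end of the 21-day comment period, which began when the protest bond is posted on Aug 31, 2003) are Sep 27, 2003 and Oct 27, 2003 respectively; done Oct 16, 2003 — within the window.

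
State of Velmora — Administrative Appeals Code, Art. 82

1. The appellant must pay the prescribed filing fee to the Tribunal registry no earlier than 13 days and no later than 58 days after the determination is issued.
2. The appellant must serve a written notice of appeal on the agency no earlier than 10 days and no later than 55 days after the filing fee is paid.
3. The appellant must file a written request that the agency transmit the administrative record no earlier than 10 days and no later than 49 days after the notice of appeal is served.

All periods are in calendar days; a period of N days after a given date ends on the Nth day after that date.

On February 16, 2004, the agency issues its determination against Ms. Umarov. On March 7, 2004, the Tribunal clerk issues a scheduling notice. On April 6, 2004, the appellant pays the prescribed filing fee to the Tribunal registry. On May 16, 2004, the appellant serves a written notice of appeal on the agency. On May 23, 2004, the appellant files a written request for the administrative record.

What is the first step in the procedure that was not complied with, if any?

(1) the permitted window runs from February 16, 2004 + 13 = February 29, 2004 to February 16, 2004 + 58 = April 14, 2004; April 6, 2004 falls inside that range.
(2) the permitted window runs from April 6, 2004 + 10 = April 16, 2004 to April 6, 2004 + 55 = May 31, 2004; done May 16, 2004 — within the window.
(3) the permitted window runs from May 16, 2004 + 10 = May 26, 2004 to May 16, 2004 + 49 = July 4, 2004; May 23, 2004 is 3 days too early.

Step 3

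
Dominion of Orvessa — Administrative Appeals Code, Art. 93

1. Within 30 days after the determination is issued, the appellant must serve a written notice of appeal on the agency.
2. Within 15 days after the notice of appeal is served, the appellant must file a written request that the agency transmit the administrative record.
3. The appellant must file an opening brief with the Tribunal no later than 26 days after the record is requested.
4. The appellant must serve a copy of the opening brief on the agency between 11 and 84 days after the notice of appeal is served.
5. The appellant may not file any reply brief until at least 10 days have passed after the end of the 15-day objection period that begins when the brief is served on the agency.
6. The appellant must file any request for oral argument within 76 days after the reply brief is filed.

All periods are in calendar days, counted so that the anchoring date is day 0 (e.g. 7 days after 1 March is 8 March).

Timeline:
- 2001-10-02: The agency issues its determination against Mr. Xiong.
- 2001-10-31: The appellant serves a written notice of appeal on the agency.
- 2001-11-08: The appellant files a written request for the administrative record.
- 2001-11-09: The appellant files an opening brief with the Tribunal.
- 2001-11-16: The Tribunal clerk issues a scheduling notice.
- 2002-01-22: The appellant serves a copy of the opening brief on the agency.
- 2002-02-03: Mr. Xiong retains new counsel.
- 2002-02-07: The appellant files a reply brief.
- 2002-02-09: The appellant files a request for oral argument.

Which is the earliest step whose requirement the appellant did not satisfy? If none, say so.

Step 1 — counting 30 days from 2001-10-02 (when the determination is issued) gives a deadline of 2001-11-01; done 2001-10-31 — timely.
Step 2 — counting 15 days from 2001-10-31 (when the notice of appeal is served) gives a deadline of 2001-11-15; 2001-11-08 is within that limit.
Step 3 — counting 26 days from 2001-11-08 (when the record is requested) gives a deadline of 2001-12-04; completed 2001-11-09, before the deadline.
Step 4 — 11 and 84 days from 2001-10-31 (when the notice of appeal is served) are 2001-11-11 and 2002-01-23 respectively; done 2002-01-22, which is between those dates.
Step 5 — must wait 10 days from 2002-02-06 (end of the 15-day objection period, which began when the brief is served on the agency on 2002-01-22), so not before 2002-02-16; acted on 2002-02-07, 9 days prematurely.
The analysis stops there.

Step 5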